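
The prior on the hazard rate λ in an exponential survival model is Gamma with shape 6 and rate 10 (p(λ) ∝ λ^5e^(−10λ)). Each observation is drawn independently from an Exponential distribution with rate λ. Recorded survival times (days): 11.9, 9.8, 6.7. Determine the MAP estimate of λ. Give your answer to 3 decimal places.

The Exponential(rate=λ) likelihood is ∝ λ^n e^(−λΣtᵢ). Here n = 3 and Σtᵢ = 11.9 + 9.8 + 6.7 = 28.4.
Posterior ∝ λ^5e^(−10λ) · λ^3e^(−28.4λ) = λ^8e^(−38.4λ), i.e. Gamma(9, 38.4).
Mode = (a−1)/b = 8/38.4 ≈ 0.208.

λ̂_MAP = 0.208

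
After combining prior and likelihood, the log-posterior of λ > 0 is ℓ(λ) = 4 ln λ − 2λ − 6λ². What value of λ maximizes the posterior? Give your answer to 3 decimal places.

λ̂_MAP = 0.500

ℓ'(λ) = 4/λ − 2 − 12λ. Setting this to zero and multiplying by λ: 12λ² + 2λ − 4 = 0.
λ = (−2 + √(2² + 4·12·4)) / (2·12) = (−2 + √196) / 24 = (−2 + 14)/24 = 1/2.
ℓ''(λ) = −4/λ² − 12 < 0, confirming a maximum.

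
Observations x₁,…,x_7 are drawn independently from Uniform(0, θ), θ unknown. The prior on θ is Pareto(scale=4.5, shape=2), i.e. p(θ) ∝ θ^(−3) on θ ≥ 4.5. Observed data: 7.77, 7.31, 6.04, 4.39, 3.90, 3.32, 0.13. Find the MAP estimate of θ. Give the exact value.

The Uniform(0, θ) likelihood is θ^(−n) for θ ≥ max(xᵢ), zero otherwise. Here max(xᵢ) = 7.77.
Posterior ∝ θ^(−3) · θ^(−7) = θ^(−10) on θ ≥ max(4.5, 7.77) = 7.77.
This density is strictly decreasing in θ, so the posterior mode lies at the lower boundary of the support.

θ̂_MAP = 7.77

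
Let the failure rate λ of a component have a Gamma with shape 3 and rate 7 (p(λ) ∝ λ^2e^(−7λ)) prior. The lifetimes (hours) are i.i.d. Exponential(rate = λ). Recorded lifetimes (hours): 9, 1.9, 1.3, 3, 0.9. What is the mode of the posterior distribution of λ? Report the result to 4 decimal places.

The Exponential(rate=λ) likelihood is ∝ λ^n e^(−λΣtᵢ). Here n = 5 and Σtᵢ = 9 + 1.9 + 1.3 + 3 + 0.9 = 16.1.
Posterior ∝ λ^2e^(−7λ) · λ^5e^(−16.1λ) = λ^7e^(−23.1λ), i.e. Gamma(8, 23.1).
Mode = (a−1)/b = 7/23.1 ≈ 0.3030.

λ̂_MAP = 0.3030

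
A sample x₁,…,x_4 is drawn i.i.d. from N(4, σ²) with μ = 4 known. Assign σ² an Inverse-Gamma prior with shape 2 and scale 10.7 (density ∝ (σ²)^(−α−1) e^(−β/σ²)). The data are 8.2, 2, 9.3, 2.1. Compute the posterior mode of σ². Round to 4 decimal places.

Sum of squared deviations about the known mean: SS = (8.2−4)² + (2−4)² + (9.3−4)² + (2.1−4)² = 53.34.
The Normal likelihood contributes (σ²)^(−n/2) exp(−SS/(2σ²)), so the posterior is Inverse-Gamma(α + n/2, β + SS/2) = Inverse-Gamma(4, 37.37).
The mode of Inverse-Gamma(a, b) is b/(a+1) = 37.37/5 ≈ 7.4740.

σ̂²_MAP = 7.4740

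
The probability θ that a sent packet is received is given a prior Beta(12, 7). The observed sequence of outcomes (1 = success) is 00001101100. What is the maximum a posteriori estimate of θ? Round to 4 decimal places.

θ̂_MAP = 0.5357

Prior: Beta(12, 7).
Data: 4 successes in 11 trials (from the sequence). The binomial likelihood contributes θ^4(1−θ)^7, so the posterior is Beta(12+4, 7+7) = Beta(16, 14).
For Beta(a, b) with a, b > 1 the mode is (a−1)/(a+b−2) = 15/28 ≈ 0.5357.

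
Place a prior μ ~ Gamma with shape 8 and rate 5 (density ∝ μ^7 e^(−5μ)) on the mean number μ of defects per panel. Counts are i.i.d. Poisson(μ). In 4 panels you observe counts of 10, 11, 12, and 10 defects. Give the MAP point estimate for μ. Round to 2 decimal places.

Σxᵢ = 10+11+12+10 = 43, with n = 4.
Posterior ∝ μ^7e^(−5μ) · μ^43e^(−4μ) = μ^50e^(−9μ), i.e. Gamma(shape=51, rate=9).
The mode of a Gamma(a, b) with a ≥ 1 (shape–rate) is (a−1)/b = 50/9 ≈ 5.56.

μ̂_MAP = 5.56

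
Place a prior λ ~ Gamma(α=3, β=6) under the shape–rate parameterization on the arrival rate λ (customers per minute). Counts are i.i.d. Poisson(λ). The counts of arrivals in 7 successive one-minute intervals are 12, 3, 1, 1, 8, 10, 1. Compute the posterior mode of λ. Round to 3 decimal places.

λ̂_MAP = 2.923

Σxᵢ = 12+3+1+1+8+10+1 = 36, with n = 7.
Posterior ∝ λ^2e^(−6λ) · λ^36e^(−7λ) = λ^38e^(−13λ), i.e. Gamma(shape=39, rate=13).
The mode of a Gamma(a, b) with a ≥ 1 (shape–rate) is (a−1)/b = 38/13 ≈ 2.923.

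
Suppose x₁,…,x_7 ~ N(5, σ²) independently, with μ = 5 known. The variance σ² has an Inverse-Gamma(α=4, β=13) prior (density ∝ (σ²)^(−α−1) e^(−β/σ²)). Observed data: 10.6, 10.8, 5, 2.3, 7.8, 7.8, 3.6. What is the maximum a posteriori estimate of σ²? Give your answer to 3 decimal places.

Sum of squared deviations about the known mean: SS = (10.6−5)² + (10.8−5)² + (5−5)² + (2.3−5)² + (7.8−5)² + (7.8−5)² + (3.6−5)² = 89.93.
The Normal likelihood contributes (σ²)^(−n/2) exp(−SS/(2σ²)), so the posterior is Inverse-Gamma(α + n/2, β + SS/2) = Inverse-Gamma(7.5, 57.965).
The mode of Inverse-Gamma(a, b) is b/(a+1) = 57.965/8.5 ≈ 6.819.

σ̂²_MAP = 6.819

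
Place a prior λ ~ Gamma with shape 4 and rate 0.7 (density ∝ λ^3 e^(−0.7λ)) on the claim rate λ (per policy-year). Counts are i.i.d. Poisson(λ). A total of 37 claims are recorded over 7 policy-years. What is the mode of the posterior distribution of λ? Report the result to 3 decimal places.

λ̂_MAP = 5.195

Σxᵢ = 37, n = 7.
Posterior ∝ λ^3e^(−0.7λ) · λ^37e^(−7λ) = λ^40e^(−7.7λ), i.e. Gamma(shape=41, rate=7.7).
The mode of a Gamma(a, b) with a ≥ 1 (shape–rate) is (a−1)/b = 40/7.7 ≈ 5.195.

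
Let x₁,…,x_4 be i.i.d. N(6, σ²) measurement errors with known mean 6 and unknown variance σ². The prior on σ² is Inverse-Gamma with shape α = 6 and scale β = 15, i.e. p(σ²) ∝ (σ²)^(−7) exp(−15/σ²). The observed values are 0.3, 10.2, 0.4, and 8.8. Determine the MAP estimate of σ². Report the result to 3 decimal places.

Sum of squared deviations about the known mean: SS = (0.3−6)² + (10.2−6)² + (0.4−6)² + (8.8−6)² = 89.33.
The Normal likelihood contributes (σ²)^(−n/2) exp(−SS/(2σ²)), so the posterior is Inverse-Gamma(α + n/2, β + SS/2) = Inverse-Gamma(8, 59.665).
The mode of Inverse-Gamma(a, b) is b/(a+1) = 59.665/9 ≈ 6.629.

σ̂²_MAP = 6.629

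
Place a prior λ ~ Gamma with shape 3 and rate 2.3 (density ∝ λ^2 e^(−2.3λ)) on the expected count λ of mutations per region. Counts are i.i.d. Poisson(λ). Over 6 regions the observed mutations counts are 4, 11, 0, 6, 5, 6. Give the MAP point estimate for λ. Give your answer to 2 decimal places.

Σxᵢ = 4+11+0+6+5+6 = 32, with n = 6.
Posterior ∝ λ^2e^(−2.3λ) · λ^32e^(−6λ) = λ^34e^(−8.3λ), i.e. Gamma(shape=35, rate=8.3).
The mode of a Gamma(a, b) with a ≥ 1 (shape–rate) is (a−1)/b = 34/8.3 ≈ 4.10.

λ̂_MAP = 4.10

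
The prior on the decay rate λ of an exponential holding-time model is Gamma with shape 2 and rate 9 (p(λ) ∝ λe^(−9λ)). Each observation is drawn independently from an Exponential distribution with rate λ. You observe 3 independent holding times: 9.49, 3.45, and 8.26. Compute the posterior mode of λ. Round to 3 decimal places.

The Exponential(rate=λ) likelihood is ∝ λ^n e^(−λΣtᵢ). Here n = 3 and Σtᵢ = 9.49 + 3.45 + 8.26 = 21.20.
Posterior ∝ λe^(−9λ) · λ^3e^(−21.20λ) = λ^4e^(−30.20λ), i.e. Gamma(5, 30.20).
Mode = (a−1)/b = 4/30.20 ≈ 0.132.

λ̂_MAP = 0.132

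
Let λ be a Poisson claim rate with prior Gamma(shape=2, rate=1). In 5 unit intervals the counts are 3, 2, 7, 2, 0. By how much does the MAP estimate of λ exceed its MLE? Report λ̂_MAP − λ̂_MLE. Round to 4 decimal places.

Σxᵢ = 14. Posterior is Gamma(16, 6); MAP = (16−1)/6 = 15/6 ≈ 2.50000.
MLE = x̄ = 14/5 ≈ 2.80000.
Difference = 15/6 − 14/5 = -3/10 ≈ -0.3000.

MAP − MLE = -0.3000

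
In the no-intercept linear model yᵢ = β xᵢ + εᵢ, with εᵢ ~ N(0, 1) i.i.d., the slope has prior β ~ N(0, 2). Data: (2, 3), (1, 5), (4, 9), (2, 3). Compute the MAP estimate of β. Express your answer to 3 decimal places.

β̂_MAP = 2.078

log p(β | y) = −Σ(yᵢ − βxᵢ)²/(2·1) − β²/(2·2) + const.
Setting the derivative to zero: Σxᵢ(yᵢ − βxᵢ)/1 − β/2 = 0, so β = Σxᵢyᵢ / (Σxᵢ² + σ²/τ²).
Σxᵢyᵢ = 2·3 + 1·5 + 4·9 + 2·3 = 53; Σxᵢ² = 25; σ²/τ² = 0.5.
β̂_MAP = 53 / (25 + 0.5) = 53/25.5 ≈ 2.078.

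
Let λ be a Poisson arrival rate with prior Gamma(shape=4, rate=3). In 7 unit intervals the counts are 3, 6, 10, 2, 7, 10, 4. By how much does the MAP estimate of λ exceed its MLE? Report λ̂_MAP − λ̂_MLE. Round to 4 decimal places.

Σxᵢ = 42. Posterior is Gamma(46, 10); MAP = (46−1)/10 = 45/10 ≈ 4.50000.
MLE = x̄ = 42/7 ≈ 6.00000.
Difference = 45/10 − 42/7 = -3/2 ≈ -1.5000.

MAP − MLE = -1.5000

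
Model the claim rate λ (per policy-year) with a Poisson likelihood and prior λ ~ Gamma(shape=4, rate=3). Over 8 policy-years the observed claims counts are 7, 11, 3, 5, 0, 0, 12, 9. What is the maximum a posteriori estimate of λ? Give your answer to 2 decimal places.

Σxᵢ = 7+11+3+5+0+0+12+9 = 47, with n = 8.
Posterior ∝ λ^3e^(−3λ) · λ^47e^(−8λ) = λ^50e^(−11λ), i.e. Gamma(shape=51, rate=11).
The mode of a Gamma(a, b) with a ≥ 1 (shape–rate) is (a−1)/b = 50/11 ≈ 4.55.

λ̂_MAP = 4.55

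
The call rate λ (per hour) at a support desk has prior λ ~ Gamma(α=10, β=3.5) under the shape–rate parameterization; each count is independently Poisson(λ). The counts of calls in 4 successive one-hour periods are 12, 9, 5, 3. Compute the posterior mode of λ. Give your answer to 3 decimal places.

λ̂_MAP = 5.067

Σxᵢ = 12+9+5+3 = 29, with n = 4.
Posterior ∝ λ^9e^(−3.5λ) · λ^29e^(−4λ) = λ^38e^(−7.5λ), i.e. Gamma(shape=39, rate=7.5).
The mode of a Gamma(a, b) with a ≥ 1 (shape–rate) is (a−1)/b = 38/7.5 ≈ 5.067.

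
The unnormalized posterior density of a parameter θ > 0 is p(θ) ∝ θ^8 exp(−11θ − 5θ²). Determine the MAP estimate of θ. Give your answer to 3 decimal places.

θ̂_MAP = 0.500

ℓ'(θ) = 8/θ − 11 − 10θ. Setting this to zero and multiplying by θ: 10θ² + 11θ − 8 = 0.
θ = (−11 + √(11² + 4·10·8)) / (2·10) = (−11 + √441) / 20 = (−11 + 21)/20 = 1/2.
ℓ''(θ) = −8/θ² − 10 < 0, confirming a maximum.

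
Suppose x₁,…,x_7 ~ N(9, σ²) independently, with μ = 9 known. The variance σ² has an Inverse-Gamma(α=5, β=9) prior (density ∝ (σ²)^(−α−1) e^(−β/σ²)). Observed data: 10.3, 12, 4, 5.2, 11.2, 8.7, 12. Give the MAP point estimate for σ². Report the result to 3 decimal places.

σ̂²_MAP = 4.319

Sum of squared deviations about the known mean: SS = (10.3−9)² + (12−9)² + (4−9)² + (5.2−9)² + (11.2−9)² + (8.7−9)² + (12−9)² = 64.06.
The Normal likelihood contributes (σ²)^(−n/2) exp(−SS/(2σ²)), so the posterior is Inverse-Gamma(α + n/2, β + SS/2) = Inverse-Gamma(8.5, 41.03).
The mode of Inverse-Gamma(a, b) is b/(a+1) = 41.03/9.5 ≈ 4.319.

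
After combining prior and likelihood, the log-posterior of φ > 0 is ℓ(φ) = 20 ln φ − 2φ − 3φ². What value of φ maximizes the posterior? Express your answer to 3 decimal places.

φ̂_MAP = 1.667

ℓ'(φ) = 20/φ − 2 − 6φ. Setting this to zero and multiplying by φ: 6φ² + 2φ − 20 = 0.
φ = (−2 + √(2² + 4·6·20)) / (2·6) = (−2 + √484) / 12 = (−2 + 22)/12 = 5/3.
ℓ''(φ) = −20/φ² − 6 < 0, confirming a maximum.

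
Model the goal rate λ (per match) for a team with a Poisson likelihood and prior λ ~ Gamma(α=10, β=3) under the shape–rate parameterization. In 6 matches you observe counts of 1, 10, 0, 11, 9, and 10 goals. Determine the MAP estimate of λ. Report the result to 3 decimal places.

λ̂_MAP = 5.556

Σxᵢ = 1+10+0+11+9+10 = 41, with n = 6.
Posterior ∝ λ^9e^(−3λ) · λ^41e^(−6λ) = λ^50e^(−9λ), i.e. Gamma(shape=51, rate=9).
The mode of a Gamma(a, b) with a ≥ 1 (shape–rate) is (a−1)/b = 50/9 ≈ 5.556.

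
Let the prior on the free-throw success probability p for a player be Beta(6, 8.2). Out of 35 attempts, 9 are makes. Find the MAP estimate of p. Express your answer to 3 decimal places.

Prior: Beta(6, 8.2).
Data: 9 successes in 35 trials. The binomial likelihood contributes p^9(1−p)^26, so the posterior is Beta(6+9, 8.2+26) = Beta(15, 34.2).
For Beta(a, b) with a, b > 1 the mode is (a−1)/(a+b−2) = 14/47.2 ≈ 0.297.

p̂_MAP = 0.297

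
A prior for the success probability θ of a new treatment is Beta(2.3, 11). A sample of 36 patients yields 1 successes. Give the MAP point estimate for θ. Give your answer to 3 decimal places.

Prior: Beta(2.3, 11).
Data: 1 success in 36 trials. The binomial likelihood contributes θ(1−θ)^35, so the posterior is Beta(2.3+1, 11+35) = Beta(3.3, 46).
For Beta(a, b) with a, b > 1 the mode is (a−1)/(a+b−2) = 2.3/47.3 ≈ 0.049.

θ̂_MAP = 0.049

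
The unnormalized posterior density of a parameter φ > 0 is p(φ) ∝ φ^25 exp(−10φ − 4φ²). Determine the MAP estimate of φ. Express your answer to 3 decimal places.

φ̂_MAP = 1.250

ℓ'(φ) = 25/φ − 10 − 8φ. Setting this to zero and multiplying by φ: 8φ² + 10φ − 25 = 0.
φ = (−10 + √(10² + 4·8·25)) / (2·8) = (−10 + √900) / 16 = (−10 + 30)/16 = 5/4.
ℓ''(φ) = −25/φ² − 8 < 0, confirming a maximum.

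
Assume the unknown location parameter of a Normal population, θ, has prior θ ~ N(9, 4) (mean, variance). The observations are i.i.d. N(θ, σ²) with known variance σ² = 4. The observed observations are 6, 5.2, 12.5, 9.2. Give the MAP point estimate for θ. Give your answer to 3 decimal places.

θ̂_MAP = 8.380

n = 4; x̄ = (6 + 5.2 + 12.5 + 9.2)/4 = 32.9/4 = 8.225.
For a Normal prior and Normal likelihood with known variance, the posterior is Normal; its mode equals its mean, the precision-weighted average.
Prior precision 1/σ₀² = 1/4 = 0.25; data precision n/σ² = 4/4 = 1.
θ̂ = (0.25·9 + 1·8.225) / (0.25 + 1) = 10.475/1.25 = 8.380.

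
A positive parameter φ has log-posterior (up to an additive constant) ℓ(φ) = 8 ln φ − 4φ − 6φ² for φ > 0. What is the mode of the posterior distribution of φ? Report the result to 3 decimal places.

φ̂_MAP = 0.667

ℓ'(φ) = 8/φ − 4 − 12φ. Setting this to zero and multiplying by φ: 12φ² + 4φ − 8 = 0.
φ = (−4 + √(4² + 4·12·8)) / (2·12) = (−4 + √400) / 24 = (−4 + 20)/24 = 2/3.
ℓ''(φ) = −8/φ² − 12 < 0, confirming a maximum.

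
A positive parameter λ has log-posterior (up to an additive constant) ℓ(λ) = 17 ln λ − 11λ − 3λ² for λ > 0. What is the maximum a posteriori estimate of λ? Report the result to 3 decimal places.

ℓ'(λ) = 17/λ − 11 − 6λ. Setting this to zero and multiplying by λ: 6λ² + 11λ − 17 = 0.
λ = (−11 + √(11² + 4·6·17)) / (2·6) = (−11 + √529) / 12 = (−11 + 23)/12 = 1.
ℓ''(λ) = −17/λ² − 6 < 0, confirming a maximum.

λ̂_MAP = 1.000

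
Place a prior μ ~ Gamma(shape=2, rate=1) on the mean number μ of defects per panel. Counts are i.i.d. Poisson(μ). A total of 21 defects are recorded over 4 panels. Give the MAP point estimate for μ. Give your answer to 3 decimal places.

μ̂_MAP = 4.400

Σxᵢ = 21, n = 4.
Posterior ∝ μe^(−1μ) · μ^21e^(−4μ) = μ^22e^(−5μ), i.e. Gamma(shape=23, rate=5).
The mode of a Gamma(a, b) with a ≥ 1 (shape–rate) is (a−1)/b = 22/5 ≈ 4.400.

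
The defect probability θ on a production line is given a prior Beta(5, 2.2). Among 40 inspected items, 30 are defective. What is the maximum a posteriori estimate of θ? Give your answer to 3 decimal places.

Prior: Beta(5, 2.2).
Data: 30 successes in 40 trials. The binomial likelihood contributes θ^30(1−θ)^10, so the posterior is Beta(5+30, 2.2+10) = Beta(35, 12.2).
For Beta(a, b) with a, b > 1 the mode is (a−1)/(a+b−2) = 34/45.2 ≈ 0.752.

θ̂_MAP = 0.752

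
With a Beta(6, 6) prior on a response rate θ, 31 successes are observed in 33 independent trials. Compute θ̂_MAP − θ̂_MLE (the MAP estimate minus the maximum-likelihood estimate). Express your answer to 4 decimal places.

MAP − MLE = -0.1022

Posterior is Beta(37, 8); MAP = (37−1)/(45−2) = 36/43 ≈ 0.83721.
MLE ignores the prior: θ̂_MLE = k/n = 31/33 ≈ 0.93939.
Difference = 36/43 − 31/33 = -145/1419 ≈ -0.1022.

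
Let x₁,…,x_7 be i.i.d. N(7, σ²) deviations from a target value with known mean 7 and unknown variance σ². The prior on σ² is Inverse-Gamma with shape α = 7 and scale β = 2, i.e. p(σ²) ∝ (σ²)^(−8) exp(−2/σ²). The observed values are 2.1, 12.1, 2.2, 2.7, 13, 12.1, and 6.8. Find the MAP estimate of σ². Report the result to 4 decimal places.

σ̂²_MAP = 6.8522

Sum of squared deviations about the known mean: SS = (2.1−7)² + (12.1−7)² + (2.2−7)² + (2.7−7)² + (13−7)² + (12.1−7)² + (6.8−7)² = 153.6.
The Normal likelihood contributes (σ²)^(−n/2) exp(−SS/(2σ²)), so the posterior is Inverse-Gamma(α + n/2, β + SS/2) = Inverse-Gamma(10.5, 78.8).
The mode of Inverse-Gamma(a, b) is b/(a+1) = 78.8/11.5 ≈ 6.8522.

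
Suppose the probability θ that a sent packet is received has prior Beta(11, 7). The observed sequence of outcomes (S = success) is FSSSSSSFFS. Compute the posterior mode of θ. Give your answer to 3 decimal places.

θ̂_MAP = 0.654

Prior: Beta(11, 7).
Data: 7 successes in 10 trials (from the sequence). The binomial likelihood contributes θ^7(1−θ)^3, so the posterior is Beta(11+7, 7+3) = Beta(18, 10).
For Beta(a, b) with a, b > 1 the mode is (a−1)/(a+b−2) = 17/26 ≈ 0.654.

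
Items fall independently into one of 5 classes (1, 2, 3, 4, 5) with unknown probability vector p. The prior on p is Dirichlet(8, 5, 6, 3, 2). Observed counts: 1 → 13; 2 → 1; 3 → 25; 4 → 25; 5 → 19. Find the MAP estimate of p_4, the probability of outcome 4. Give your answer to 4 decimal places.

The posterior is Dirichlet(αᵢ + nᵢ) = Dirichlet(21, 6, 31, 28, 21).
For a Dirichlet(a₁,…,a_K) with all aᵢ > 1, the mode has j-th component (aⱼ − 1)/(Σaᵢ − K).
Here Σaᵢ = 107 and K = 5, so p_4 = (28 − 1)/(107 − 5) = 27/102 ≈ 0.2647.

MAP estimate: 0.2647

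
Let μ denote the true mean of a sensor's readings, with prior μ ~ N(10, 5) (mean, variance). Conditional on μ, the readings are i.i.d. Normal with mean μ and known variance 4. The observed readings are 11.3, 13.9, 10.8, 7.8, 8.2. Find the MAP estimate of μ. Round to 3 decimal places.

μ̂_MAP = 10.345

n = 5; x̄ = (11.3 + 13.9 + 10.8 + 7.8 + 8.2)/5 = 52/5 = 10.4.
For a Normal prior and Normal likelihood with known variance, the posterior is Normal; its mode equals its mean, the precision-weighted average.
Prior precision 1/σ₀² = 1/5 = 0.2; data precision n/σ² = 5/4 = 1.25.
μ̂ = (0.2·10 + 1.25·10.4) / (0.2 + 1.25) = 15/1.45 = 300/29 ≈ 10.345.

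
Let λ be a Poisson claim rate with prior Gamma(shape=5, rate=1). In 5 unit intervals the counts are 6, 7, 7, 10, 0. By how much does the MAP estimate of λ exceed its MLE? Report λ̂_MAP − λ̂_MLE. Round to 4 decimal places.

Σxᵢ = 30. Posterior is Gamma(35, 6); MAP = (35−1)/6 = 34/6 ≈ 5.66667.
MLE = x̄ = 30/5 ≈ 6.00000.
Difference = 34/6 − 30/5 = -1/3 ≈ -0.3333.

MAP − MLE = -0.3333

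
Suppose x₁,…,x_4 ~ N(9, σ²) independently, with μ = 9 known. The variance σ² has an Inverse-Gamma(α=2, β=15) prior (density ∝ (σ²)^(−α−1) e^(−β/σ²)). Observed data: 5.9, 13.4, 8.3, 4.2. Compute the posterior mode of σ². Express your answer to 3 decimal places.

Sum of squared deviations about the known mean: SS = (5.9−9)² + (13.4−9)² + (8.3−9)² + (4.2−9)² = 52.5.
The Normal likelihood contributes (σ²)^(−n/2) exp(−SS/(2σ²)), so the posterior is Inverse-Gamma(α + n/2, β + SS/2) = Inverse-Gamma(4, 41.25).
The mode of Inverse-Gamma(a, b) is b/(a+1) = 41.25/5 ≈ 8.250.

σ̂²_MAP = 8.250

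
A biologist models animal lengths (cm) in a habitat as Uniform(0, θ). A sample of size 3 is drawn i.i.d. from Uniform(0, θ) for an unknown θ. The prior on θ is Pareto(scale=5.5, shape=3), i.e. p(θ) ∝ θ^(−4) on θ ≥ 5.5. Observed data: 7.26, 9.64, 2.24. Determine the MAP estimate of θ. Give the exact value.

θ̂_MAP = 9.64

The Uniform(0, θ) likelihood is θ^(−n) for θ ≥ max(xᵢ), zero otherwise. Here max(xᵢ) = 9.64.
Posterior ∝ θ^(−4) · θ^(−3) = θ^(−7) on θ ≥ max(5.5, 9.64) = 9.64.
This density is strictly decreasing in θ, so the posterior mode lies at the lower boundary of the support.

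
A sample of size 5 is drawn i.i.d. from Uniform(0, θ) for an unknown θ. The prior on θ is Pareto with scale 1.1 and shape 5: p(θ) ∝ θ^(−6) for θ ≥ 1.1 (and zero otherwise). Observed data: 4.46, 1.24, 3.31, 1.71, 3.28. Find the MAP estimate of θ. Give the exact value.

θ̂_MAP = 4.46

The Uniform(0, θ) likelihood is θ^(−n) for θ ≥ max(xᵢ), zero otherwise. Here max(xᵢ) = 4.46.
Posterior ∝ θ^(−6) · θ^(−5) = θ^(−11) on θ ≥ max(1.1, 4.46) = 4.46.
This density is strictly decreasing in θ, so the posterior mode lies at the lower boundary of the support.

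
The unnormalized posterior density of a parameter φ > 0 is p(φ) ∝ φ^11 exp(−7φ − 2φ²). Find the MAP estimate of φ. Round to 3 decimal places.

φ̂_MAP = 1.000

ℓ'(φ) = 11/φ − 7 − 4φ. Setting this to zero and multiplying by φ: 4φ² + 7φ − 11 = 0.
φ = (−7 + √(7² + 4·4·11)) / (2·4) = (−7 + √225) / 8 = (−7 + 15)/8 = 1.
ℓ''(φ) = −11/φ² − 4 < 0, confirming a maximum.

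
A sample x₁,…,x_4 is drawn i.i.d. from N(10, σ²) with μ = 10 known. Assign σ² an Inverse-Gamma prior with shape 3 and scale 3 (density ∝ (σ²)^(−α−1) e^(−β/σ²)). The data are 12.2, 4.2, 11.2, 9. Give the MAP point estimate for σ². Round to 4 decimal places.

σ̂²_MAP = 3.9100

Sum of squared deviations about the known mean: SS = (12.2−10)² + (4.2−10)² + (11.2−10)² + (9−10)² = 40.92.
The Normal likelihood contributes (σ²)^(−n/2) exp(−SS/(2σ²)), so the posterior is Inverse-Gamma(α + n/2, β + SS/2) = Inverse-Gamma(5, 23.46).
The mode of Inverse-Gamma(a, b) is b/(a+1) = 23.46/6 ≈ 3.9100.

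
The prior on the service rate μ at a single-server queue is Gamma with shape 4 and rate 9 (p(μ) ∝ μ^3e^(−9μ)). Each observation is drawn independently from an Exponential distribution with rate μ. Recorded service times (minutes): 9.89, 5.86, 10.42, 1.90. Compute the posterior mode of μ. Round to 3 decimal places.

μ̂_MAP = 0.189

The Exponential(rate=μ) likelihood is ∝ μ^n e^(−μΣtᵢ). Here n = 4 and Σtᵢ = 9.89 + 5.86 + 10.42 + 1.90 = 28.07.
Posterior ∝ μ^3e^(−9μ) · μ^4e^(−28.07μ) = μ^7e^(−37.07μ), i.e. Gamma(8, 37.07).
Mode = (a−1)/b = 7/37.07 ≈ 0.189.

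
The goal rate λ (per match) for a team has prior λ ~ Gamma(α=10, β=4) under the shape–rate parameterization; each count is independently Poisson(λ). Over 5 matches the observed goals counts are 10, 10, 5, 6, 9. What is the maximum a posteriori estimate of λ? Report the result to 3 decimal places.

λ̂_MAP = 5.444

Σxᵢ = 10+10+5+6+9 = 40, with n = 5.
Posterior ∝ λ^9e^(−4λ) · λ^40e^(−5λ) = λ^49e^(−9λ), i.e. Gamma(shape=50, rate=9).
The mode of a Gamma(a, b) with a ≥ 1 (shape–rate) is (a−1)/b = 49/9 ≈ 5.444.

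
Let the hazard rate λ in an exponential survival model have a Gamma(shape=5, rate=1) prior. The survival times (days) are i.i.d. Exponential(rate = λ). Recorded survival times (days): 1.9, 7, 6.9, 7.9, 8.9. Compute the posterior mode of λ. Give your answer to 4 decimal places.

The Exponential(rate=λ) likelihood is ∝ λ^n e^(−λΣtᵢ). Here n = 5 and Σtᵢ = 1.9 + 7 + 6.9 + 7.9 + 8.9 = 32.6.
Posterior ∝ λ^4e^(−1λ) · λ^5e^(−32.6λ) = λ^9e^(−33.6λ), i.e. Gamma(10, 33.6).
Mode = (a−1)/b = 9/33.6 ≈ 0.2679.

λ̂_MAP = 0.2679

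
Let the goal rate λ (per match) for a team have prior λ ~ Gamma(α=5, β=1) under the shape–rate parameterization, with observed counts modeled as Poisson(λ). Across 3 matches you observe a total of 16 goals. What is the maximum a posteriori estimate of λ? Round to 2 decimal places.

Σxᵢ = 16, n = 3.
Posterior ∝ λ^4e^(−1λ) · λ^16e^(−3λ) = λ^20e^(−4λ), i.e. Gamma(shape=21, rate=4).
The mode of a Gamma(a, b) with a ≥ 1 (shape–rate) is (a−1)/b = 20/4 ≈ 5.00.

λ̂_MAP = 5.00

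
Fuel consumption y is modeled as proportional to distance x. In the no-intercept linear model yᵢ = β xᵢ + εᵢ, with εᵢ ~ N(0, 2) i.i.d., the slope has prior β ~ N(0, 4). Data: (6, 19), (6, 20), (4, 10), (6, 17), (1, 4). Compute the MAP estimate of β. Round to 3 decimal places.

log p(β | y) = −Σ(yᵢ − βxᵢ)²/(2·2) − β²/(2·4) + const.
Setting the derivative to zero: Σxᵢ(yᵢ − βxᵢ)/2 − β/4 = 0, so β = Σxᵢyᵢ / (Σxᵢ² + σ²/τ²).
Σxᵢyᵢ = 6·19 + 6·20 + 4·10 + 6·17 + 1·4 = 380; Σxᵢ² = 125; σ²/τ² = 0.5.
β̂_MAP = 380 / (125 + 0.5) = 380/125.5 ≈ 3.028.

β̂_MAP = 3.028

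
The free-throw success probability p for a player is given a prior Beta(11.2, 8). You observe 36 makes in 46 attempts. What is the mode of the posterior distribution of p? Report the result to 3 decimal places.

p̂_MAP = 0.731

Prior: Beta(11.2, 8).
Data: 36 successes in 46 trials. The binomial likelihood contributes p^36(1−p)^10, so the posterior is Beta(11.2+36, 8+10) = Beta(47.2, 18).
For Beta(a, b) with a, b > 1 the mode is (a−1)/(a+b−2) = 46.2/63.2 ≈ 0.731.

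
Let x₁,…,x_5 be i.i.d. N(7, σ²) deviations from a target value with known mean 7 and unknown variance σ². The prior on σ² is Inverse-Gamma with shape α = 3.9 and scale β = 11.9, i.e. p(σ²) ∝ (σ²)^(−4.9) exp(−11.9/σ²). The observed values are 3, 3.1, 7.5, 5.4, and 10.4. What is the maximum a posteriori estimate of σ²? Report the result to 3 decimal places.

σ̂²_MAP = 4.688

Sum of squared deviations about the known mean: SS = (3−7)² + (3.1−7)² + (7.5−7)² + (5.4−7)² + (10.4−7)² = 45.58.
The Normal likelihood contributes (σ²)^(−n/2) exp(−SS/(2σ²)), so the posterior is Inverse-Gamma(α + n/2, β + SS/2) = Inverse-Gamma(6.4, 34.69).
The mode of Inverse-Gamma(a, b) is b/(a+1) = 34.69/7.4 ≈ 4.688.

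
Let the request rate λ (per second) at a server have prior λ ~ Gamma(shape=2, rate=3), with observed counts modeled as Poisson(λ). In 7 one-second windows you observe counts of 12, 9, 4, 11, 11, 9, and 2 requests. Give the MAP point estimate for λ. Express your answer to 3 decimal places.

λ̂_MAP = 5.900

Σxᵢ = 12+9+4+11+11+9+2 = 58, with n = 7.
Posterior ∝ λe^(−3λ) · λ^58e^(−7λ) = λ^59e^(−10λ), i.e. Gamma(shape=60, rate=10).
The mode of a Gamma(a, b) with a ≥ 1 (shape–rate) is (a−1)/b = 59/10 ≈ 5.900.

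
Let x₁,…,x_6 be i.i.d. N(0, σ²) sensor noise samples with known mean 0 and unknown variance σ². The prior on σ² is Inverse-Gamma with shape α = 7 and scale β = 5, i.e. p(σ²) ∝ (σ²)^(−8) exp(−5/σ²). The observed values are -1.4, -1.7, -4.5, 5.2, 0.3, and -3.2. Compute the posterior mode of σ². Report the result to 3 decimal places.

σ̂²_MAP = 3.294

Sum of squared deviations about the known mean: SS = (-1.4−0)² + (-1.7−0)² + (-4.5−0)² + (5.2−0)² + (0.3−0)² + (-3.2−0)² = 62.47.
The Normal likelihood contributes (σ²)^(−n/2) exp(−SS/(2σ²)), so the posterior is Inverse-Gamma(α + n/2, β + SS/2) = Inverse-Gamma(10, 36.235).
The mode of Inverse-Gamma(a, b) is b/(a+1) = 36.235/11 ≈ 3.294.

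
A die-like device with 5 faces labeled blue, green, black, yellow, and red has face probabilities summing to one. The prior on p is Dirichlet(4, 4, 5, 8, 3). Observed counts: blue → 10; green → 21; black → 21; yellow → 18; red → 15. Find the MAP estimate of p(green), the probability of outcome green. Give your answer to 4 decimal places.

The posterior is Dirichlet(αᵢ + nᵢ) = Dirichlet(14, 25, 26, 26, 18).
For a Dirichlet(a₁,…,a_K) with all aᵢ > 1, the mode has j-th component (aⱼ − 1)/(Σaᵢ − K).
Here Σaᵢ = 109 and K = 5, so p(green) = (25 − 1)/(109 − 5) = 24/104 ≈ 0.2308.

MAP estimate of p(green) = 0.2308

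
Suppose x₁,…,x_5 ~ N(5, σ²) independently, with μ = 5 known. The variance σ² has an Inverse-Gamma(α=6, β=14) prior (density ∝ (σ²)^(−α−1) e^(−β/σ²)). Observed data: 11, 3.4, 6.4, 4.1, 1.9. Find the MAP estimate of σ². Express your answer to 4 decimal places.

Sum of squared deviations about the known mean: SS = (11−5)² + (3.4−5)² + (6.4−5)² + (4.1−5)² + (1.9−5)² = 50.94.
The Normal likelihood contributes (σ²)^(−n/2) exp(−SS/(2σ²)), so the posterior is Inverse-Gamma(α + n/2, β + SS/2) = Inverse-Gamma(8.5, 39.47).
The mode of Inverse-Gamma(a, b) is b/(a+1) = 39.47/9.5 ≈ 4.1547.

σ̂²_MAP = 4.1547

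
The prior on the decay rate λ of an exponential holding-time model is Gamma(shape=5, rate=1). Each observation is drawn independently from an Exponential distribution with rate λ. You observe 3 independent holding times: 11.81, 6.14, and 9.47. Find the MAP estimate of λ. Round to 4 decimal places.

The Exponential(rate=λ) likelihood is ∝ λ^n e^(−λΣtᵢ). Here n = 3 and Σtᵢ = 11.81 + 6.14 + 9.47 = 27.42.
Posterior ∝ λ^4e^(−1λ) · λ^3e^(−27.42λ) = λ^7e^(−28.42λ), i.e. Gamma(8, 28.42).
Mode = (a−1)/b = 7/28.42 ≈ 0.2463.

λ̂_MAP = 0.2463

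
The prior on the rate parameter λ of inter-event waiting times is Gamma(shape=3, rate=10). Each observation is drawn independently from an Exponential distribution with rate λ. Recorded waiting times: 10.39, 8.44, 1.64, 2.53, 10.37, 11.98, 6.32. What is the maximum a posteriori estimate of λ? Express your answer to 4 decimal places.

λ̂_MAP = 0.1459

The Exponential(rate=λ) likelihood is ∝ λ^n e^(−λΣtᵢ). Here n = 7 and Σtᵢ = 10.39 + 8.44 + 1.64 + 2.53 + 10.37 + 11.98 + 6.32 = 51.67.
Posterior ∝ λ^2e^(−10λ) · λ^7e^(−51.67λ) = λ^9e^(−61.67λ), i.e. Gamma(10, 61.67).
Mode = (a−1)/b = 9/61.67 ≈ 0.1459.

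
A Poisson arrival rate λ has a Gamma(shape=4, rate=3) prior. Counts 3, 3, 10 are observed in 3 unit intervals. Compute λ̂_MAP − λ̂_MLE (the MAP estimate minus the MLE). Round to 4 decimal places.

Σxᵢ = 16. Posterior is Gamma(20, 6); MAP = (20−1)/6 = 19/6 ≈ 3.16667.
MLE = x̄ = 16/3 ≈ 5.33333.
Difference = 19/6 − 16/3 = -13/6 ≈ -2.1667.

MAP − MLE = -2.1667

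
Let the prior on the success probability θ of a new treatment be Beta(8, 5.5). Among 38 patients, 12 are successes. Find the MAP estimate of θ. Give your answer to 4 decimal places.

Prior: Beta(8, 5.5).
Data: 12 successes in 38 trials. The binomial likelihood contributes θ^12(1−θ)^26, so the posterior is Beta(8+12, 5.5+26) = Beta(20, 31.5).
For Beta(a, b) with a, b > 1 the mode is (a−1)/(a+b−2) = 19/49.5 ≈ 0.3838.

θ̂_MAP = 0.3838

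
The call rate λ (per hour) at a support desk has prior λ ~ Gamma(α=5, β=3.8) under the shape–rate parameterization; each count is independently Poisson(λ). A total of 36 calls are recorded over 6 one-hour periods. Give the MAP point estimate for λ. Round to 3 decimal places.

Σxᵢ = 36, n = 6.
Posterior ∝ λ^4e^(−3.8λ) · λ^36e^(−6λ) = λ^40e^(−9.8λ), i.e. Gamma(shape=41, rate=9.8).
The mode of a Gamma(a, b) with a ≥ 1 (shape–rate) is (a−1)/b = 40/9.8 ≈ 4.082.

λ̂_MAP = 4.082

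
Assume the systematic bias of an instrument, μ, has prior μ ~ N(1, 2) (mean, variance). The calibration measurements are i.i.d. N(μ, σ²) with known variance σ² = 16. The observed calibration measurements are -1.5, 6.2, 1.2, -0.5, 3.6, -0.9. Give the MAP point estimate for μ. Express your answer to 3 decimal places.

n = 6; x̄ = ((-1.5) + 6.2 + 1.2 + (-0.5) + 3.6 + (-0.9))/6 = 8.1/6 = 1.35.
For a Normal prior and Normal likelihood with known variance, the posterior is Normal; its mode equals its mean, the precision-weighted average.
Prior precision 1/σ₀² = 1/2 = 0.5; data precision n/σ² = 6/16 = 0.375.
μ̂ = (0.5·1 + 0.375·1.35) / (0.5 + 0.375) = 1.00625/0.875 = 1.150.

μ̂_MAP = 1.150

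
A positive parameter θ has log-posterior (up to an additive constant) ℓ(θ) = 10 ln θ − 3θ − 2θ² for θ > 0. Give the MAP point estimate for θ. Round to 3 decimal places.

ℓ'(θ) = 10/θ − 3 − 4θ. Setting this to zero and multiplying by θ: 4θ² + 3θ − 10 = 0.
θ = (−3 + √(3² + 4·4·10)) / (2·4) = (−3 + √169) / 8 = (−3 + 13)/8 = 5/4.
ℓ''(θ) = −10/θ² − 4 < 0, confirming a maximum.

θ̂_MAP = 1.250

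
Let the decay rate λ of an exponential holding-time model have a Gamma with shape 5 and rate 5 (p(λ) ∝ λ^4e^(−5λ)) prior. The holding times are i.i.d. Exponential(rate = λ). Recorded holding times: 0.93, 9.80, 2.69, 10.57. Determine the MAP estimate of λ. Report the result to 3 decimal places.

λ̂_MAP = 0.276

The Exponential(rate=λ) likelihood is ∝ λ^n e^(−λΣtᵢ). Here n = 4 and Σtᵢ = 0.93 + 9.80 + 2.69 + 10.57 = 23.99.
Posterior ∝ λ^4e^(−5λ) · λ^4e^(−23.99λ) = λ^8e^(−28.99λ), i.e. Gamma(9, 28.99).
Mode = (a−1)/b = 8/28.99 ≈ 0.276.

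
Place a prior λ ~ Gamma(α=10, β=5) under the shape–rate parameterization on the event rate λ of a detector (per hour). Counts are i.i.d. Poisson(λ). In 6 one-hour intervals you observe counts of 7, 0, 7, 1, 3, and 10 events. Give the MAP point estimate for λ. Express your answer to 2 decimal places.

λ̂_MAP = 3.36

Σxᵢ = 7+0+7+1+3+10 = 28, with n = 6.
Posterior ∝ λ^9e^(−5λ) · λ^28e^(−6λ) = λ^37e^(−11λ), i.e. Gamma(shape=38, rate=11).
The mode of a Gamma(a, b) with a ≥ 1 (shape–rate) is (a−1)/b = 37/11 ≈ 3.36.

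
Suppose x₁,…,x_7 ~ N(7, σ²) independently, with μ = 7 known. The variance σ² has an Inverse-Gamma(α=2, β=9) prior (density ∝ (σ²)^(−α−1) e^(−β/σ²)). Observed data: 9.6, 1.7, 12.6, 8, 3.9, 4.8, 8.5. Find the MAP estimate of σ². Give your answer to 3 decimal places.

Sum of squared deviations about the known mean: SS = (9.6−7)² + (1.7−7)² + (12.6−7)² + (8−7)² + (3.9−7)² + (4.8−7)² + (8.5−7)² = 83.91.
The Normal likelihood contributes (σ²)^(−n/2) exp(−SS/(2σ²)), so the posterior is Inverse-Gamma(α + n/2, β + SS/2) = Inverse-Gamma(5.5, 50.955).
The mode of Inverse-Gamma(a, b) is b/(a+1) = 50.955/6.5 ≈ 7.839.

σ̂²_MAP = 7.839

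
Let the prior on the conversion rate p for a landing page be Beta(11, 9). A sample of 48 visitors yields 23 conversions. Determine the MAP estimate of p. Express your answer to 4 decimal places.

p̂_MAP = 0.5000

Prior: Beta(11, 9).
Data: 23 successes in 48 trials. The binomial likelihood contributes p^23(1−p)^25, so the posterior is Beta(11+23, 9+25) = Beta(34, 34).
For Beta(a, b) with a, b > 1 the mode is (a−1)/(a+b−2) = 33/66 ≈ 0.5000.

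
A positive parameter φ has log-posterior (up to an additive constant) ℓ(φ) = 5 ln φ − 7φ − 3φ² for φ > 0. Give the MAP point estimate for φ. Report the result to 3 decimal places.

φ̂_MAP = 0.500

ℓ'(φ) = 5/φ − 7 − 6φ. Setting this to zero and multiplying by φ: 6φ² + 7φ − 5 = 0.
φ = (−7 + √(7² + 4·6·5)) / (2·6) = (−7 + √169) / 12 = (−7 + 13)/12 = 1/2.
ℓ''(φ) = −5/φ² − 6 < 0, confirming a maximum.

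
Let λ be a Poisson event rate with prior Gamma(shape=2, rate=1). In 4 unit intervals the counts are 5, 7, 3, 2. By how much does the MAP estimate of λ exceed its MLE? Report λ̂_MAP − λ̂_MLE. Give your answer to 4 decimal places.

MAP − MLE = -0.6500

Σxᵢ = 17. Posterior is Gamma(19, 5); MAP = (19−1)/5 = 18/5 ≈ 3.60000.
MLE = x̄ = 17/4 ≈ 4.25000.
Difference = 18/5 − 17/4 = -13/20 ≈ -0.6500.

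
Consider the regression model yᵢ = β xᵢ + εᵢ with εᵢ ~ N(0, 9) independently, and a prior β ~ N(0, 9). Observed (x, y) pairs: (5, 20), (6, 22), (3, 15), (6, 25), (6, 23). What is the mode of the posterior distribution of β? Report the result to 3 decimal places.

β̂_MAP = 3.951

log p(β | y) = −Σ(yᵢ − βxᵢ)²/(2·9) − β²/(2·9) + const.
Setting the derivative to zero: Σxᵢ(yᵢ − βxᵢ)/9 − β/9 = 0, so β = Σxᵢyᵢ / (Σxᵢ² + σ²/τ²).
Σxᵢyᵢ = 5·20 + 6·22 + 3·15 + 6·25 + 6·23 = 565; Σxᵢ² = 142; σ²/τ² = 1.
β̂_MAP = 565 / (142 + 1) = 565/143 ≈ 3.951.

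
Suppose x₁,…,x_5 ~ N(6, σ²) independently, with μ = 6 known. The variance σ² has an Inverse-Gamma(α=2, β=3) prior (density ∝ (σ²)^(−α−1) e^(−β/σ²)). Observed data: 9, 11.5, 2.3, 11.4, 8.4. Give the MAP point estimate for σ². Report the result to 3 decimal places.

σ̂²_MAP = 8.533

Sum of squared deviations about the known mean: SS = (9−6)² + (11.5−6)² + (2.3−6)² + (11.4−6)² + (8.4−6)² = 87.86.
The Normal likelihood contributes (σ²)^(−n/2) exp(−SS/(2σ²)), so the posterior is Inverse-Gamma(α + n/2, β + SS/2) = Inverse-Gamma(4.5, 46.93).
The mode of Inverse-Gamma(a, b) is b/(a+1) = 46.93/5.5 ≈ 8.533.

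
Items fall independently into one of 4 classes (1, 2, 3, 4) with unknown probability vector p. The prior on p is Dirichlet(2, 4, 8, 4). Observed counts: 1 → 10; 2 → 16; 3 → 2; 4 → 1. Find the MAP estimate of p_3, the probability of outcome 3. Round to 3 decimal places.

The posterior is Dirichlet(αᵢ + nᵢ) = Dirichlet(12, 20, 10, 5).
For a Dirichlet(a₁,…,a_K) with all aᵢ > 1, the mode has j-th component (aⱼ − 1)/(Σaᵢ − K).
Here Σaᵢ = 47 and K = 4, so p_3 = (10 − 1)/(47 − 4) = 9/43 ≈ 0.209.

MAP estimate: 0.209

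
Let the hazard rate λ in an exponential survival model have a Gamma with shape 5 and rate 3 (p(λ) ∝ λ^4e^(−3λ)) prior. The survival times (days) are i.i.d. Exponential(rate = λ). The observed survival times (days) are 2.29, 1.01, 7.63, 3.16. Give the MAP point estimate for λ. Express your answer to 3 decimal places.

The Exponential(rate=λ) likelihood is ∝ λ^n e^(−λΣtᵢ). Here n = 4 and Σtᵢ = 2.29 + 1.01 + 7.63 + 3.16 = 14.09.
Posterior ∝ λ^4e^(−3λ) · λ^4e^(−14.09λ) = λ^8e^(−17.09λ), i.e. Gamma(9, 17.09).
Mode = (a−1)/b = 8/17.09 ≈ 0.468.

λ̂_MAP = 0.468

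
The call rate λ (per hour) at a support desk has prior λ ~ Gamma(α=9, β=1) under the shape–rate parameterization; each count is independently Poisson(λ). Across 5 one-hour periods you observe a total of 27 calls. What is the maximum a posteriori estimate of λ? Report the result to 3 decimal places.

λ̂_MAP = 5.833

Σxᵢ = 27, n = 5.
Posterior ∝ λ^8e^(−1λ) · λ^27e^(−5λ) = λ^35e^(−6λ), i.e. Gamma(shape=36, rate=6).
The mode of a Gamma(a, b) with a ≥ 1 (shape–rate) is (a−1)/b = 35/6 ≈ 5.833.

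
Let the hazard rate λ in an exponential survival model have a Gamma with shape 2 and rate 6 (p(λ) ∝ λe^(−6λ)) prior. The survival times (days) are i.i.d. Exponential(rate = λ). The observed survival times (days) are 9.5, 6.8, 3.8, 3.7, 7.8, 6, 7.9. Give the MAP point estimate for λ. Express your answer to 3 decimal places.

λ̂_MAP = 0.155

The Exponential(rate=λ) likelihood is ∝ λ^n e^(−λΣtᵢ). Here n = 7 and Σtᵢ = 9.5 + 6.8 + 3.8 + 3.7 + 7.8 + 6 + 7.9 = 45.5.
Posterior ∝ λe^(−6λ) · λ^7e^(−45.5λ) = λ^8e^(−51.5λ), i.e. Gamma(9, 51.5).
Mode = (a−1)/b = 8/51.5 ≈ 0.155.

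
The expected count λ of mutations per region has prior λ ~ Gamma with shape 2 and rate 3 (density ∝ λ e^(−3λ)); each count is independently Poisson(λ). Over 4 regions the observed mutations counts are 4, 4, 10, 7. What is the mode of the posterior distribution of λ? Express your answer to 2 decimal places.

Σxᵢ = 4+4+10+7 = 25, with n = 4.
Posterior ∝ λe^(−3λ) · λ^25e^(−4λ) = λ^26e^(−7λ), i.e. Gamma(shape=27, rate=7).
The mode of a Gamma(a, b) with a ≥ 1 (shape–rate) is (a−1)/b = 26/7 ≈ 3.71.

λ̂_MAP = 3.71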